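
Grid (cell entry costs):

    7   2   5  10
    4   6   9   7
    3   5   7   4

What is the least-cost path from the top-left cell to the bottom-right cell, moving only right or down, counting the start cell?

One optimal route is [0,0] → [1,0] → [2,0] → [2,1] → [2,2] → [2,3].
Its cost is 7 + 4 + 3 + 5 + 7 + 4 = 30.

30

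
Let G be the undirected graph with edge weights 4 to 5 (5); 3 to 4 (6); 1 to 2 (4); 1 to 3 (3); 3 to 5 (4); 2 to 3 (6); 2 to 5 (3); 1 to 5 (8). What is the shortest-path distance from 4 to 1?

9

A few of the 4→1 routes:
4 → 5 → 2 → 3 → 1: 5 + 3 + 6 + 3 = 17
4 → 5 → 3 → 1: 5 + 4 + 3 = 12
4 → 5 → 2 → 1: 5 + 3 + 4 = 12
4 → 5 → 1: 5 + 8 = 13
4 → 3 → 2 → 1: 6 + 6 + 4 = 16
4 → 3 → 1: 6 + 3 = 9
Best route has total 9.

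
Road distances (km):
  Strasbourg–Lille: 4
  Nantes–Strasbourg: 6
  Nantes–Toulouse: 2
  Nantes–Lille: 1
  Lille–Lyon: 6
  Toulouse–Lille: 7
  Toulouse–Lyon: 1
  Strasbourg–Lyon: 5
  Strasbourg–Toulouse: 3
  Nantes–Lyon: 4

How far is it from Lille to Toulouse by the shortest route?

Checking several routes:
Lille-Nantes-Lyon-Toulouse: 1 + 4 + 1 = 6
Lille-Strasbourg-Toulouse: 4 + 3 = 7
Lille-Nantes-Toulouse: 1 + 2 = 3
Lille-Lyon-Toulouse: 6 + 1 = 7
Shortest: 3 km.

3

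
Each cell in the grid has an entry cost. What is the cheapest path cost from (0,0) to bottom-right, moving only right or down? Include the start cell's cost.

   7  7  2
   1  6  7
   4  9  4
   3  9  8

32

Cheapest: r0c0→r1c0→r2c0→r3c0→r3c1→r3c2
  7 + 1 + 4 + 3 + 9 + 8 = 32
(Top row then right column would cost 35.)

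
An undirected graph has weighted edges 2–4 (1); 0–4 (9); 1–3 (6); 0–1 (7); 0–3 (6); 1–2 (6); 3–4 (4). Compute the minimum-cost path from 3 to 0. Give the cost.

6

Routes from 3 to 0:
3→4→0: 4 + 9 = 13
3→1→0: 6 + 7 = 13
3→0: 6
3→1→2→4→0: 6 + 6 + 1 + 9 = 22
3→4→2→1→0: 4 + 1 + 6 + 7 = 18
The minimum is 6.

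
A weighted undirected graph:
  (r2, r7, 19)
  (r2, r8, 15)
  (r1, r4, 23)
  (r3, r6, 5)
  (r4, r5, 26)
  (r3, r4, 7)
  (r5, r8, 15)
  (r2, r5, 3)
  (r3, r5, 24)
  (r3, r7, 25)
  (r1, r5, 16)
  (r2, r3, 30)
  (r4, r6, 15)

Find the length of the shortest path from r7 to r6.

A few of the r7→r6 routes:
r7 - r3 - r6: 25 + 5 = 30
r7 - r2 - r5 - r3 - r6: 19 + 3 + 24 + 5 = 51
r7 - r3 - r4 - r6: 25 + 7 + 15 = 47
The minimum is 30.

30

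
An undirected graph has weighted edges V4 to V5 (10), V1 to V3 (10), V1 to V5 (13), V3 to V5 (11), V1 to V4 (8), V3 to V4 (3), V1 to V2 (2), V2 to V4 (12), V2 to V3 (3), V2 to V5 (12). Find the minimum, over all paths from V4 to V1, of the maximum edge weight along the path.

Some routes from V4 to V1:
V4 - V3 - V5 - V2 - V1: max(3, 11, 12, 2) = 12
V4 - V5 - V3 - V1: max(10, 11, 10) = 11
V4 - V5 - V3 - V2 - V1: max(10, 11, 3, 2) = 11
V4 - V3 - V1: max(3, 10) = 10
V4 - V3 - V2 - V1: max(3, 3, 2) = 3
V4 - V1: max(8) = 8
Best route has worst link 3.

3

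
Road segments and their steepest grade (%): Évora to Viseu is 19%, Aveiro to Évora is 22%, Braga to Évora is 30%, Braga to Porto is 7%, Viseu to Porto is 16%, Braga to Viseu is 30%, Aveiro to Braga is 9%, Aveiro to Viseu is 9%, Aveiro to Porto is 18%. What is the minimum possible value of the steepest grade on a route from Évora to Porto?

Comparing a few candidate routes:
Évora -> Viseu -> Porto: max(19, 16) = 19
Évora -> Viseu -> Aveiro -> Porto: max(19, 9, 18) = 19
Évora -> Viseu -> Aveiro -> Braga -> Porto: max(19, 9, 9, 7) = 19
The minimum achievable maximum is 19%.

19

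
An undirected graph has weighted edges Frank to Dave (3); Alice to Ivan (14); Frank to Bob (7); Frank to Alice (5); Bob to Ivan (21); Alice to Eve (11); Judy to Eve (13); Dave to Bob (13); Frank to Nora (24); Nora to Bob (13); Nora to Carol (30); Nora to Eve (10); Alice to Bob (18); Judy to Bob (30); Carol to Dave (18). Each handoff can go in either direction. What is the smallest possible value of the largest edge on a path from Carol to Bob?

18

Comparing a few candidate routes:
Carol→Dave→Frank→Bob: max(18, 3, 7) = 18
Carol→Dave→Frank→Alice→Eve→Nora→Bob: max(18, 3, 5, 11, 10, 13) = 18
Carol→Dave→Frank→Nora→Eve→Alice→Ivan→Bob: max(18, 3, 24, 10, 11, 14, 21) = 24
Carol→Dave→Frank→Alice→Ivan→Bob: max(18, 3, 5, 14, 21) = 21
Carol→Dave→Frank→Alice→Bob: max(18, 3, 5, 18) = 18
Carol→Dave→Bob: max(18, 13) = 18
Best route has worst link 18.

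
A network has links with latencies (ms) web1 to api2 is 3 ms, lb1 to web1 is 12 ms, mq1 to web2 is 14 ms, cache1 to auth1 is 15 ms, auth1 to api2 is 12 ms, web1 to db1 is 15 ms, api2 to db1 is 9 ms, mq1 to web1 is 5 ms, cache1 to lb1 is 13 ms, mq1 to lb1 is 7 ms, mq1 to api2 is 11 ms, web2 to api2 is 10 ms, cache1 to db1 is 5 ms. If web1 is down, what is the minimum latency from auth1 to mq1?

23

Candidate routes:
auth1→api2→db1→cache1→lb1→mq1: 12 + 9 + 5 + 13 + 7 = 46
auth1→cache1→lb1→mq1: 15 + 13 + 7 = 35
auth1→api2→mq1: 12 + 11 = 23
auth1→api2→web2→mq1: 12 + 10 + 14 = 36
auth1→cache1→db1→api2→mq1: 15 + 5 + 9 + 11 = 40
auth1→cache1→db1→api2→web2→mq1: 15 + 5 + 9 + 10 + 14 = 53
Shortest: 23 ms.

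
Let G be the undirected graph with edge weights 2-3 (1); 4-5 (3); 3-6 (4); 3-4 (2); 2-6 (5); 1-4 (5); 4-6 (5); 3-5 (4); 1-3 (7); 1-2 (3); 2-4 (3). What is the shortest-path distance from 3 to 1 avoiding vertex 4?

Routes from 3 to 1 avoiding 4:
3→2→1: 1 + 3 = 4
3→6→2→1: 4 + 5 + 3 = 12
3→1: 7
Best route has total 4.

4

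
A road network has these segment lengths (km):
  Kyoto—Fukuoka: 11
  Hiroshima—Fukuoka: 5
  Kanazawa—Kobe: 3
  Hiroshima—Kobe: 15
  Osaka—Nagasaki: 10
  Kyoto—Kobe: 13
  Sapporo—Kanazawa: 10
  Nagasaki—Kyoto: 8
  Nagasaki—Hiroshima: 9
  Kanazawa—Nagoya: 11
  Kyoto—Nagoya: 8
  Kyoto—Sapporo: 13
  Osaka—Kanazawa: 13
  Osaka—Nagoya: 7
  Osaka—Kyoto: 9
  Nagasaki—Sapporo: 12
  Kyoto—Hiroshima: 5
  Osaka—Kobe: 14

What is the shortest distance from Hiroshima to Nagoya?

A few of the Hiroshima→Nagoya routes:
Hiroshima→Kyoto→Osaka→Nagoya: 5 + 9 + 7 = 21
Hiroshima→Fukuoka→Kyoto→Nagoya: 5 + 11 + 8 = 24
Hiroshima→Nagasaki→Kyoto→Nagoya: 9 + 8 + 8 = 25
Hiroshima→Kyoto→Nagoya: 5 + 8 = 13
The minimum is 13 km.

13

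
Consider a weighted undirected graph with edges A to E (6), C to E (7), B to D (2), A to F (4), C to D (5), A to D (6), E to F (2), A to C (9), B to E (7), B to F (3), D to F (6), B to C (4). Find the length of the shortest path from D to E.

Comparing a few candidate routes:
D-C-E: 5 + 7 = 12
D-B-F-E: 2 + 3 + 2 = 7
D-F-E: 6 + 2 = 8
D-B-E: 2 + 7 = 9
Best route has total 7.

7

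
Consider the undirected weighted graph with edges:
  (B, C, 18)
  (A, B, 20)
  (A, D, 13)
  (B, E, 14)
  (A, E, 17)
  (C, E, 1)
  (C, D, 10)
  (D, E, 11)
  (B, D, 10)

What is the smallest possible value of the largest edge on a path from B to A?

Some routes from B to A:
B→E→D→A: max(14, 11, 13) = 14
B→D→A: max(10, 13) = 13
B→E→C→D→A: max(14, 1, 10, 13) = 14
Smallest bottleneck: 13.

13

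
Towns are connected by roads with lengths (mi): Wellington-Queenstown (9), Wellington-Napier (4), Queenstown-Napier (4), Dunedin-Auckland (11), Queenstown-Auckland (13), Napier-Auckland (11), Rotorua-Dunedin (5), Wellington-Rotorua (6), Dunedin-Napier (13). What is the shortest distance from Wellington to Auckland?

Comparing a few candidate routes:
Wellington→Napier→Queenstown→Auckland: 4 + 4 + 13 = 21
Wellington→Napier→Auckland: 4 + 11 = 15
Wellington→Rotorua→Dunedin→Auckland: 6 + 5 + 11 = 22
Shortest: 15 mi.

15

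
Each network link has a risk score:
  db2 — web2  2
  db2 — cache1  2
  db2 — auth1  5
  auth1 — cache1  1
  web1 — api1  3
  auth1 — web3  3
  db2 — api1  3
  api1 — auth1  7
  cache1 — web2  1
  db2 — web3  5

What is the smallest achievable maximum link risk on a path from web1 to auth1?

Paths from web1 to auth1:
web1 - api1 - db2 - web3 - auth1: max(3, 3, 5, 3) = 5
web1 - api1 - db2 - auth1: max(3, 3, 5) = 5
web1 - api1 - auth1: max(3, 7) = 7
web1 - api1 - db2 - cache1 - auth1: max(3, 3, 2, 1) = 3
web1 - api1 - db2 - web2 - cache1 - auth1: max(3, 3, 2, 1, 1) = 3
Smallest bottleneck: 3.

3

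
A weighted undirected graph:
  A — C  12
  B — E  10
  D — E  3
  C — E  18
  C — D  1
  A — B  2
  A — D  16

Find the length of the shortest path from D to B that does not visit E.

15

Candidate routes:
D -> C -> A -> B: 1 + 12 + 2 = 15
D -> A -> B: 16 + 2 = 18
The minimum is 15.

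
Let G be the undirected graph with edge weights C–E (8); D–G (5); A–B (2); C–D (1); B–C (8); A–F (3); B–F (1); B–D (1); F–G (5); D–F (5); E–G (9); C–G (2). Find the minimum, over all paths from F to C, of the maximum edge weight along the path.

Checking several routes:
F→B→D→C: max(1, 1, 1) = 1
F→D→C: max(5, 1) = 5
F→A→B→D→C: max(3, 2, 1, 1) = 3
The minimum achievable maximum is 1.

1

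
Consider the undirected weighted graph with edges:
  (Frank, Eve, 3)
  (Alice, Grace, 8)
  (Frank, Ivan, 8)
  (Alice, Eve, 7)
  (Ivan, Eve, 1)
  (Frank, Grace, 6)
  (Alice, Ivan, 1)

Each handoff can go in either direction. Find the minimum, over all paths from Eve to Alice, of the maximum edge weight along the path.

1

A few of the Eve→Alice routes:
Eve → Alice: max(7) = 7
Eve → Ivan → Frank → Grace → Alice: max(1, 8, 6, 8) = 8
Eve → Ivan → Alice: max(1, 1) = 1
The minimum achievable maximum is 1.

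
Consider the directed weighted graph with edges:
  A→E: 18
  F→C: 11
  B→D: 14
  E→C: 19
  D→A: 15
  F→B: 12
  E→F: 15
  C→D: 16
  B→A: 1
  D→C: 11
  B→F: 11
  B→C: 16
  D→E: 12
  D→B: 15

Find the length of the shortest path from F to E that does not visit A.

Routes from F to E avoiding A:
F → C → D → E: 11 + 16 + 12 = 39
F → B → D → E: 12 + 14 + 12 = 38
F → B → C → D → E: 12 + 16 + 16 + 12 = 56
Best route has total 38.

38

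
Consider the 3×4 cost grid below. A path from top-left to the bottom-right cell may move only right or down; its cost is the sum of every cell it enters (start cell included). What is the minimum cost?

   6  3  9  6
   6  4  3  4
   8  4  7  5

25

Path r0c0 -> r0c1 -> r1c1 -> r1c2 -> r1c3 -> r2c3: 6 + 3 + 4 + 3 + 4 + 5 = 25.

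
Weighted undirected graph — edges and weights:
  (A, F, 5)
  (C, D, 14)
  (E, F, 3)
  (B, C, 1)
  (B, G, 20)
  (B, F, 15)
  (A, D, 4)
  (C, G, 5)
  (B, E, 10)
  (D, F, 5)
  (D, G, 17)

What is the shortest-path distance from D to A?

A few of the D→A routes:
D-F-A: 5 + 5 = 10
D-C-B-E-F-A: 14 + 1 + 10 + 3 + 5 = 33
D-A: 4
Shortest: 4.

4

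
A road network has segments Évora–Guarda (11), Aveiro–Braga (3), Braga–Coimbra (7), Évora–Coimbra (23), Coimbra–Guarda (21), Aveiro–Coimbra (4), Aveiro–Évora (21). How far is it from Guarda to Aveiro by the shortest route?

25

Checking several routes:
Guarda→Évora→Aveiro: 11 + 21 = 32
Guarda→Coimbra→Braga→Aveiro: 21 + 7 + 3 = 31
Guarda→Coimbra→Aveiro: 21 + 4 = 25
Best route has total 25 km.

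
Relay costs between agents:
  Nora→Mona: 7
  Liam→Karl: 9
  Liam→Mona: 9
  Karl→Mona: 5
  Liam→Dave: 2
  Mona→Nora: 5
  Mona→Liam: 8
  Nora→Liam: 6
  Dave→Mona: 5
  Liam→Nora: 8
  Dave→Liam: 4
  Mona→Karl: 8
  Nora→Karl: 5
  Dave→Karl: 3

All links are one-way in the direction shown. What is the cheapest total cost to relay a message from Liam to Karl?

Comparing a few candidate routes:
Liam -> Dave -> Mona -> Karl: 2 + 5 + 8 = 15
Liam -> Nora -> Karl: 8 + 5 = 13
Liam -> Dave -> Karl: 2 + 3 = 5
Liam -> Karl: 9
Best route has total 5.

5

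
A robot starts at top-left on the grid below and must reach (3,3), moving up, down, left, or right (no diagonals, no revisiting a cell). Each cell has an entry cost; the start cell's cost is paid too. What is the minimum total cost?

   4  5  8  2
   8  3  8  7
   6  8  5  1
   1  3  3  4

Best path: r0c0 → r1c0 → r2c0 → r3c0 → r3c1 → r3c2 → r3c3
Cost: 4 + 8 + 6 + 1 + 3 + 3 + 4 = 29

29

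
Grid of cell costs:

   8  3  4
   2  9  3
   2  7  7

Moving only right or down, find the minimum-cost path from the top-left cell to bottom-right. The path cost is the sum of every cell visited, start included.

Cheapest: r0c0→r0c1→r0c2→r1c2→r2c2
  8 + 3 + 4 + 3 + 7 = 25

25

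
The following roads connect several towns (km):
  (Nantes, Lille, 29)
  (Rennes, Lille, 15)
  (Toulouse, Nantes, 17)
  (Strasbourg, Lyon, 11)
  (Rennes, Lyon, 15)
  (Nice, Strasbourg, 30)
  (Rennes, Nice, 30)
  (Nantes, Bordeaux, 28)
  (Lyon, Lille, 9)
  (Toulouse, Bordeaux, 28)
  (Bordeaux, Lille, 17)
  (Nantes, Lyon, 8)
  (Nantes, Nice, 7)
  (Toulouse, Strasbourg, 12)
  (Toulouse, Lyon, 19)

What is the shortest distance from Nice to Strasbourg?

Comparing a few candidate routes:
Nice -> Nantes -> Toulouse -> Strasbourg: 7 + 17 + 12 = 36
Nice -> Strasbourg: 30
Nice -> Nantes -> Lyon -> Strasbourg: 7 + 8 + 11 = 26
The minimum is 26 km.

26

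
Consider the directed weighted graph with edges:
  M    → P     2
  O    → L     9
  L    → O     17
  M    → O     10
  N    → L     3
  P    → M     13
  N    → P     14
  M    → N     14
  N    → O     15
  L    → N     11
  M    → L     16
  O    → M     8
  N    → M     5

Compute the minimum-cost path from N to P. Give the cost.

7

Paths from N to P:
N→L→O→M→P: 3 + 17 + 8 + 2 = 30
N→P: 14
N→M→P: 5 + 2 = 7
N→O→M→P: 15 + 8 + 2 = 25
Best route has total 7.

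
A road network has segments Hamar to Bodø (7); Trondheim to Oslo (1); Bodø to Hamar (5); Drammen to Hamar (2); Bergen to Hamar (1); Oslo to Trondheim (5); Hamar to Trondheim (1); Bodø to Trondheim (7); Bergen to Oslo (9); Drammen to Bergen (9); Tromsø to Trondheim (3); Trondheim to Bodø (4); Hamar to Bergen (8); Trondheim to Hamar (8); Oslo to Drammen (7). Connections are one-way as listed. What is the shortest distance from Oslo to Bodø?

Some routes from Oslo to Bodø:
Oslo→Drammen→Hamar→Trondheim→Bodø: 7 + 2 + 1 + 4 = 14
Oslo→Trondheim→Bodø: 5 + 4 = 9
Oslo→Drammen→Hamar→Bodø: 7 + 2 + 7 = 16
Shortest: 9.

9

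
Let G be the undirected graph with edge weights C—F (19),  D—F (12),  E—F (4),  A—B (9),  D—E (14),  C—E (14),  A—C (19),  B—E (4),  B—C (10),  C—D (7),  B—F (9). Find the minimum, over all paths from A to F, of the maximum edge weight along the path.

Checking several routes:
A-B-F: max(9, 9) = 9
A-B-E-F: max(9, 4, 4) = 9
A-B-C-D-F: max(9, 10, 7, 12) = 12
Best route has worst link 9.

9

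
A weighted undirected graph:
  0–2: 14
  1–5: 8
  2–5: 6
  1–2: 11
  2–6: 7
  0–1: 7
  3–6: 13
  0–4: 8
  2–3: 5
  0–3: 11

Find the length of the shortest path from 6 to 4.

Some routes from 6 to 4:
6 - 3 - 0 - 4: 13 + 11 + 8 = 32
6 - 2 - 0 - 4: 7 + 14 + 8 = 29
6 - 2 - 3 - 0 - 4: 7 + 5 + 11 + 8 = 31
6 - 2 - 1 - 0 - 4: 7 + 11 + 7 + 8 = 33
6 - 2 - 5 - 1 - 0 - 4: 7 + 6 + 8 + 7 + 8 = 36
The minimum is 29.

29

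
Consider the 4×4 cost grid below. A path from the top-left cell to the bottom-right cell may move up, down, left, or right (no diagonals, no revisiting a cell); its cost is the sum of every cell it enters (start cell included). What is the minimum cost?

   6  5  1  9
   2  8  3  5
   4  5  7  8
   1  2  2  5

Cheapest: [0,0]→[1,0]→[2,0]→[3,0]→[3,1]→[3,2]→[3,3]
  6 + 2 + 4 + 1 + 2 + 2 + 5 = 22

22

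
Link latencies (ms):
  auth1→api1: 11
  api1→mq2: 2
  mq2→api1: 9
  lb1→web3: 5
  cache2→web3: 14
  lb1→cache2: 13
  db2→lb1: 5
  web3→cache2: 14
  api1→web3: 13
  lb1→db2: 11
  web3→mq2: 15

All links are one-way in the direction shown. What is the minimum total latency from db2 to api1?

34

Candidate routes:
db2-lb1-web3-mq2-api1: 5 + 5 + 15 + 9 = 34
db2-lb1-cache2-web3-mq2-api1: 5 + 13 + 14 + 15 + 9 = 56
The minimum is 34 ms.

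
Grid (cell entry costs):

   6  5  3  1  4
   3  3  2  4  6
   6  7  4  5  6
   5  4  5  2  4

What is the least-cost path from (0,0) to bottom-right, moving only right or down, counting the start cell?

29

Take r0c0 -> r1c0 -> r1c1 -> r1c2 -> r1c3 -> r2c3 -> r3c3 -> r3c4 for a total of 6 + 3 + 3 + 2 + 4 + 5 + 2 + 4 = 29.
For comparison, the top-then-right route costs 35.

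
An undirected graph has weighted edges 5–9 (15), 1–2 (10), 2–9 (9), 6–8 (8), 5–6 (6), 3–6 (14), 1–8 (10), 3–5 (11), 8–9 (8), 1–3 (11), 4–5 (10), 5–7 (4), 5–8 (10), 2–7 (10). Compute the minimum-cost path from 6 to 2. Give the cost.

A few of the 6→2 routes:
6-5-9-2: 6 + 15 + 9 = 30
6-8-9-2: 8 + 8 + 9 = 25
6-5-8-9-2: 6 + 10 + 8 + 9 = 33
6-8-1-2: 8 + 10 + 10 = 28
6-8-5-7-2: 8 + 10 + 4 + 10 = 32
6-5-7-2: 6 + 4 + 10 = 20
Shortest: 20.

20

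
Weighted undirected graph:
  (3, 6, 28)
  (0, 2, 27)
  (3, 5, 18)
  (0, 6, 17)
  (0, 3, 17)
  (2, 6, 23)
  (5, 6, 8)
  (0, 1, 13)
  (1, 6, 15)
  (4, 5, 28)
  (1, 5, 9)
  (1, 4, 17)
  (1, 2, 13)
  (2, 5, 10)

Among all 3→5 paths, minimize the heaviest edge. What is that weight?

A few of the 3→5 routes:
3→0→1→5: max(17, 13, 9) = 17
3→0→1→6→5: max(17, 13, 15, 8) = 17
3→0→6→5: max(17, 17, 8) = 17
3→0→1→2→5: max(17, 13, 13, 10) = 17
Smallest bottleneck: 17.

17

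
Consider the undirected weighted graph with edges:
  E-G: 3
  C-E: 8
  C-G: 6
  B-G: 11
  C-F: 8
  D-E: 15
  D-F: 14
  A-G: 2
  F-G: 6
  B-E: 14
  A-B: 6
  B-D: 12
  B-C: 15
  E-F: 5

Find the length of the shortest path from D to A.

Comparing a few candidate routes:
D - B - G - A: 12 + 11 + 2 = 25
D - B - A: 12 + 6 = 18
D - F - E - G - A: 14 + 5 + 3 + 2 = 24
D - F - G - A: 14 + 6 + 2 = 22
D - E - G - A: 15 + 3 + 2 = 20
Best route has total 18.

18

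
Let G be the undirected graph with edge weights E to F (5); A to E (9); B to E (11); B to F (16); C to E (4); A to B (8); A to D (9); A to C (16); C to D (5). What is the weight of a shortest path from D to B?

17

Some routes from D to B:
D→C→E→B: 5 + 4 + 11 = 20
D→A→B: 9 + 8 = 17
D→C→E→A→B: 5 + 4 + 9 + 8 = 26
D→C→A→B: 5 + 16 + 8 = 29
D→A→E→B: 9 + 9 + 11 = 29
D→C→E→F→B: 5 + 4 + 5 + 16 = 30
Best route has total 17.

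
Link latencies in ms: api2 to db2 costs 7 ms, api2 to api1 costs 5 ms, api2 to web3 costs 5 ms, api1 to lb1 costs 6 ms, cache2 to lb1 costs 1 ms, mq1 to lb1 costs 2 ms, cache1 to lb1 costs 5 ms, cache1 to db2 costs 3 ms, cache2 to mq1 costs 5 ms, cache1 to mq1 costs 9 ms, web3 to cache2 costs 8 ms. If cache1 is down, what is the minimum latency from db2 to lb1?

Paths from db2 to lb1 avoiding cache1:
db2 → api2 → web3 → cache2 → lb1: 7 + 5 + 8 + 1 = 21
db2 → api2 → api1 → lb1: 7 + 5 + 6 = 18
db2 → api2 → web3 → cache2 → mq1 → lb1: 7 + 5 + 8 + 5 + 2 = 27
Best route has total 18 ms.

18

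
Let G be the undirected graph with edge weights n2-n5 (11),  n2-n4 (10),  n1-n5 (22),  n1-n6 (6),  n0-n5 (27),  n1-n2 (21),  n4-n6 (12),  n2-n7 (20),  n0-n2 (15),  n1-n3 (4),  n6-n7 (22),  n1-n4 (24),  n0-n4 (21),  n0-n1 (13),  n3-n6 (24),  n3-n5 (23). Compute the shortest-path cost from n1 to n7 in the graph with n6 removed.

41

A few of the n1→n7 routes:
n1-n0-n2-n7: 13 + 15 + 20 = 48
n1-n2-n7: 21 + 20 = 41
n1-n5-n2-n7: 22 + 11 + 20 = 53
n1-n4-n2-n7: 24 + 10 + 20 = 54
Best route has total 41.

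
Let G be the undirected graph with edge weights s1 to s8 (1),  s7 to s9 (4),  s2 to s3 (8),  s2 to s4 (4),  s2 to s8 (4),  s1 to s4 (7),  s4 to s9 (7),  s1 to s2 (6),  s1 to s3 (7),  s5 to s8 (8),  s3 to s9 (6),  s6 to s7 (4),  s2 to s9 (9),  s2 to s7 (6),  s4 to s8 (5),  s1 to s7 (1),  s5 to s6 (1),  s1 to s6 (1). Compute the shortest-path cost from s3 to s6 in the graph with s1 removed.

14

A few of the s3→s6 routes:
s3→s9→s7→s6: 6 + 4 + 4 = 14
s3→s2→s8→s5→s6: 8 + 4 + 8 + 1 = 21
s3→s2→s7→s6: 8 + 6 + 4 = 18
Shortest: 14.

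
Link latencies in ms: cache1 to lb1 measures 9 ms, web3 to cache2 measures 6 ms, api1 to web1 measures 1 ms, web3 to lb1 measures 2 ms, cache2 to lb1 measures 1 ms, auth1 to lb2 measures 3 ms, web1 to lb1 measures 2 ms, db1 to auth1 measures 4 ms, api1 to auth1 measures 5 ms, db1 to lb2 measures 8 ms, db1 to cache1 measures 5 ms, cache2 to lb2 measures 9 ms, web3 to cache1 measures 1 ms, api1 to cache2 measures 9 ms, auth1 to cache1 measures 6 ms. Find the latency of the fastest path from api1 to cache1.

6

Comparing a few candidate routes:
api1 → web1 → lb1 → cache2 → web3 → cache1: 1 + 2 + 1 + 6 + 1 = 11
api1 → web1 → lb1 → web3 → cache1: 1 + 2 + 2 + 1 = 6
api1 → auth1 → cache1: 5 + 6 = 11
Best route has total 6 ms.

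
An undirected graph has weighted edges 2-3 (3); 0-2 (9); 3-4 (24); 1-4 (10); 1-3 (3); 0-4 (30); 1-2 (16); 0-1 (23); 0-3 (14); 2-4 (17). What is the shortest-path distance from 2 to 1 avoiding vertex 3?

16

A few of the 2→1 routes:
2-1: 16
2-4-1: 17 + 10 = 27
2-0-4-1: 9 + 30 + 10 = 49
2-0-1: 9 + 23 = 32
Shortest: 16.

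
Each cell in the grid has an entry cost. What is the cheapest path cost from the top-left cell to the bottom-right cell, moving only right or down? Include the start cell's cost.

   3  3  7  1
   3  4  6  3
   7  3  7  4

One optimal route is [0,0]→[0,1]→[0,2]→[0,3]→[1,3]→[2,3].
Its cost is 3 + 3 + 7 + 1 + 3 + 4 = 21.

21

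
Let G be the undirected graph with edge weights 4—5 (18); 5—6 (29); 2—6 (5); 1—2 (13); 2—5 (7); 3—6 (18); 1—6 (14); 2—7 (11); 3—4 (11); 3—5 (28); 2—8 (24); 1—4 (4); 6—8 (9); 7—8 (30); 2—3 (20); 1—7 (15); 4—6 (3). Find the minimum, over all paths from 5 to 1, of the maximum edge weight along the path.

Checking several routes:
5 - 2 - 1: max(7, 13) = 13
5 - 4 - 1: max(18, 4) = 18
5 - 2 - 6 - 4 - 1: max(7, 5, 3, 4) = 7
5 - 2 - 7 - 1: max(7, 11, 15) = 15
5 - 2 - 6 - 1: max(7, 5, 14) = 14
Best route has worst link 7.

7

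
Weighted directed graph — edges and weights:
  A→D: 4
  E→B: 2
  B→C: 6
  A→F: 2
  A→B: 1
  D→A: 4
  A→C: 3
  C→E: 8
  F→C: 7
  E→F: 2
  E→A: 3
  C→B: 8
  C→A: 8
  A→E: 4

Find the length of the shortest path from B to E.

Candidate routes:
B → C → E: 6 + 8 = 14
B → C → A → E: 6 + 8 + 4 = 18
Best route has total 14.

14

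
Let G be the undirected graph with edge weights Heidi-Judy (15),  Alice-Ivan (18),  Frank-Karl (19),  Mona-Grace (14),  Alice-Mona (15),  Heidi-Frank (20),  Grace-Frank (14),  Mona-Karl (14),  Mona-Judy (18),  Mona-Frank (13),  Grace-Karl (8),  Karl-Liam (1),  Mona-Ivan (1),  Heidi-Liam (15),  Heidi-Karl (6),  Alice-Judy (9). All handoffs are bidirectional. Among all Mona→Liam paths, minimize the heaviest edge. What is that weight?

14

Comparing a few candidate routes:
Mona→Alice→Judy→Heidi→Karl→Liam: max(15, 9, 15, 6, 1) = 15
Mona→Frank→Grace→Karl→Liam: max(13, 14, 8, 1) = 14
Mona→Karl→Heidi→Liam: max(14, 6, 15) = 15
Mona→Karl→Liam: max(14, 1) = 14
Mona→Grace→Karl→Heidi→Liam: max(14, 8, 6, 15) = 15
Mona→Grace→Karl→Liam: max(14, 8, 1) = 14
Smallest bottleneck: 14.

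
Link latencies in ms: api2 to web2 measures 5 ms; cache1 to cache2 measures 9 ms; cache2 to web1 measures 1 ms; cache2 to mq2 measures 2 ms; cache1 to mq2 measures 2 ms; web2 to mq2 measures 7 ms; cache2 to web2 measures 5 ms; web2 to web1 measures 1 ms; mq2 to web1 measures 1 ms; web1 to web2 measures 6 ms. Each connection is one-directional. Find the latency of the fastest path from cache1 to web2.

Comparing a few candidate routes:
cache1→mq2→web1→web2: 2 + 1 + 6 = 9
cache1→cache2→web2: 9 + 5 = 14
cache1→cache2→web1→web2: 9 + 1 + 6 = 16
The minimum is 9 ms.

9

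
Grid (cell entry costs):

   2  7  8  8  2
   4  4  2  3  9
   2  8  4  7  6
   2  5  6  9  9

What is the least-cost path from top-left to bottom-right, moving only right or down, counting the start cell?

One optimal route is (0,0) (1,0) (1,1) (1,2) (1,3) (2,3) (2,4) (3,4).
Its cost is 2 + 4 + 4 + 2 + 3 + 7 + 6 + 9 = 37.
For comparison, the top-then-right route costs 51.

37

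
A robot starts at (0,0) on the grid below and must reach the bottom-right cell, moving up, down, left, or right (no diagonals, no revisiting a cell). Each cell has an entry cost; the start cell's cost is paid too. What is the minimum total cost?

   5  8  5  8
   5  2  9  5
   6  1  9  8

Path r0c0 → r1c0 → r1c1 → r2c1 → r2c2 → r2c3: 5 + 5 + 2 + 1 + 9 + 8 = 30.

30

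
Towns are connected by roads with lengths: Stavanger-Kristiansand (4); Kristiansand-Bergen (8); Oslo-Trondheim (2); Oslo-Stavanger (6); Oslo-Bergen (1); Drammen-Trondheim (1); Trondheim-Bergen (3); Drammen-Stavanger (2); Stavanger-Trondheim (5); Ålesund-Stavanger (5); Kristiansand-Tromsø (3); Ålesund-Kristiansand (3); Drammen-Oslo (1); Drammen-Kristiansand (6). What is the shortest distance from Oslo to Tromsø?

10

Some routes from Oslo to Tromsø:
Oslo → Drammen → Stavanger → Kristiansand → Tromsø: 1 + 2 + 4 + 3 = 10
Oslo → Trondheim → Drammen → Stavanger → Kristiansand → Tromsø: 2 + 1 + 2 + 4 + 3 = 12
Oslo → Bergen → Kristiansand → Tromsø: 1 + 8 + 3 = 12
Oslo → Drammen → Kristiansand → Tromsø: 1 + 6 + 3 = 10
Oslo → Trondheim → Drammen → Kristiansand → Tromsø: 2 + 1 + 6 + 3 = 12
The minimum is 10.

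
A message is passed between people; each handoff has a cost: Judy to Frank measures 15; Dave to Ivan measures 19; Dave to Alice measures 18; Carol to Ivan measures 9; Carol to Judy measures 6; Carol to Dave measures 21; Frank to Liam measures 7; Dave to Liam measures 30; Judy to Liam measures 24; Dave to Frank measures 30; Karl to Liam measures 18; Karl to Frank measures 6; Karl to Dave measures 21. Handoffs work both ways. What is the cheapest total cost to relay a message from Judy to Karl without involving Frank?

42

Comparing a few candidate routes:
Judy→Liam→Karl: 24 + 18 = 42
Judy→Carol→Ivan→Dave→Karl: 6 + 9 + 19 + 21 = 55
Judy→Carol→Dave→Karl: 6 + 21 + 21 = 48
The minimum is 42.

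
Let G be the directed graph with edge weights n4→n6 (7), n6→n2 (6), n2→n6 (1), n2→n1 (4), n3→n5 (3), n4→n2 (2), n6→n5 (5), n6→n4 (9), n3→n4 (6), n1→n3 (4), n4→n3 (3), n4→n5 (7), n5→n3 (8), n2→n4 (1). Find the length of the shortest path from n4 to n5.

6

Comparing a few candidate routes:
n4→n5: 7
n4→n3→n5: 3 + 3 = 6
n4→n2→n6→n5: 2 + 1 + 5 = 8
Best route has total 6.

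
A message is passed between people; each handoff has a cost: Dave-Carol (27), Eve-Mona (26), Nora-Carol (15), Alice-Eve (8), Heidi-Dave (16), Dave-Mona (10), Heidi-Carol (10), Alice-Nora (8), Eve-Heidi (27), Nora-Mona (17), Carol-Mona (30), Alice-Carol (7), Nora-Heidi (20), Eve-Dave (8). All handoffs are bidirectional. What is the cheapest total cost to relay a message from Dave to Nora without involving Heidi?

24

Checking several routes:
Dave - Carol - Nora: 27 + 15 = 42
Dave - Eve - Alice - Carol - Nora: 8 + 8 + 7 + 15 = 38
Dave - Eve - Alice - Nora: 8 + 8 + 8 = 24
Dave - Mona - Nora: 10 + 17 = 27
The minimum is 24.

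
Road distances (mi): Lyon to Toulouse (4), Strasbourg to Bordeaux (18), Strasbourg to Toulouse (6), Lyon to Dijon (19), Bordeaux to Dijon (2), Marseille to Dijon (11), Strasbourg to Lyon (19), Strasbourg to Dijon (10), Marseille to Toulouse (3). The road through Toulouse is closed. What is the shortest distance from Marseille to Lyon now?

30

Paths from Marseille to Lyon avoiding Toulouse:
Marseille -> Dijon -> Strasbourg -> Lyon: 11 + 10 + 19 = 40
Marseille -> Dijon -> Bordeaux -> Strasbourg -> Lyon: 11 + 2 + 18 + 19 = 50
Marseille -> Dijon -> Lyon: 11 + 19 = 30
The minimum is 30 mi.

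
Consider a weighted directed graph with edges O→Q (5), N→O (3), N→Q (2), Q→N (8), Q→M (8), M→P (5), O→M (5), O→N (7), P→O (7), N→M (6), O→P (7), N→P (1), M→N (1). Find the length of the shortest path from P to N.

13

Routes from P to N:
P→O→N: 7 + 7 = 14
P→O→Q→N: 7 + 5 + 8 = 20
P→O→M→N: 7 + 5 + 1 = 13
P→O→Q→M→N: 7 + 5 + 8 + 1 = 21
Best route has total 13.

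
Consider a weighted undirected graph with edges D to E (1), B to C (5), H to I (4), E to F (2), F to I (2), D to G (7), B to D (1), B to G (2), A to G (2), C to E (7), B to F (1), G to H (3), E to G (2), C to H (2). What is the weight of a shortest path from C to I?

Some routes from C to I:
C → B → F → I: 5 + 1 + 2 = 8
C → H → G → B → F → I: 2 + 3 + 2 + 1 + 2 = 10
C → H → I: 2 + 4 = 6
The minimum is 6.

6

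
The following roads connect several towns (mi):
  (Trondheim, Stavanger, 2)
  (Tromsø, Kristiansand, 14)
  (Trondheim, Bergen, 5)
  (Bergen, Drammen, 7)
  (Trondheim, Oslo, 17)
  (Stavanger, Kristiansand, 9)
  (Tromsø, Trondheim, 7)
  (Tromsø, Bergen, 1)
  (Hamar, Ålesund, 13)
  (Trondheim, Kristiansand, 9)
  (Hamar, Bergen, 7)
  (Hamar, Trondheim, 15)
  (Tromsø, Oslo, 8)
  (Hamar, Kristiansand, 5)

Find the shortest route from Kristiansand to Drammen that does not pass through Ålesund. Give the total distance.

19

Comparing a few candidate routes:
Kristiansand → Stavanger → Trondheim → Bergen → Drammen: 9 + 2 + 5 + 7 = 23
Kristiansand → Tromsø → Bergen → Drammen: 14 + 1 + 7 = 22
Kristiansand → Trondheim → Bergen → Drammen: 9 + 5 + 7 = 21
Kristiansand → Hamar → Bergen → Drammen: 5 + 7 + 7 = 19
Kristiansand → Trondheim → Tromsø → Bergen → Drammen: 9 + 7 + 1 + 7 = 24
Shortest: 19 mi.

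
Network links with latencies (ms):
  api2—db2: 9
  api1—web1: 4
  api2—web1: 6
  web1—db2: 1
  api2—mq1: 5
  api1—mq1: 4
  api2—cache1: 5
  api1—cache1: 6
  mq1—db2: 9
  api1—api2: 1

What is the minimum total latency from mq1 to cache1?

Checking several routes:
mq1 -> api2 -> api1 -> cache1: 5 + 1 + 6 = 12
mq1 -> api2 -> cache1: 5 + 5 = 10
mq1 -> api1 -> api2 -> cache1: 4 + 1 + 5 = 10
mq1 -> api1 -> web1 -> api2 -> cache1: 4 + 4 + 6 + 5 = 19
mq1 -> api1 -> cache1: 4 + 6 = 10
The minimum is 10 ms.

10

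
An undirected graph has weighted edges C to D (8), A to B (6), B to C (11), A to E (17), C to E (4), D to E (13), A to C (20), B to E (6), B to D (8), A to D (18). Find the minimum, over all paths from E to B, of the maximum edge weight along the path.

Checking several routes:
E - C - D - B: max(4, 8, 8) = 8
E - D - B: max(13, 8) = 13
E - B: max(6) = 6
E - C - B: max(4, 11) = 11
The minimum achievable maximum is 6.

6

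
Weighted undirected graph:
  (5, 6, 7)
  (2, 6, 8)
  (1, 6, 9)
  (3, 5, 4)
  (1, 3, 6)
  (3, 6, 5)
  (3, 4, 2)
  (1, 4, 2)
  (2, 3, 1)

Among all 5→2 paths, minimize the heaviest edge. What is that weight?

Some routes from 5 to 2:
5 - 6 - 3 - 2: max(7, 5, 1) = 7
5 - 3 - 6 - 2: max(4, 5, 8) = 8
5 - 3 - 2: max(4, 1) = 4
5 - 3 - 4 - 1 - 6 - 2: max(4, 2, 2, 9, 8) = 9
5 - 6 - 2: max(7, 8) = 8
Smallest bottleneck: 4.

4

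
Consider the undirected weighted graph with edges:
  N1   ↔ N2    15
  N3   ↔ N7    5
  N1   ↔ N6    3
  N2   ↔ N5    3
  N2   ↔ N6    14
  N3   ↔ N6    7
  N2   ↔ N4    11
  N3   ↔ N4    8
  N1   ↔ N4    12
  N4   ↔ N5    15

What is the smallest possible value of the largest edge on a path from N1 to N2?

11

Some routes from N1 to N2:
N1-N6-N3-N4-N2: max(3, 7, 8, 11) = 11
N1-N4-N2: max(12, 11) = 12
N1-N6-N2: max(3, 14) = 14
Best route has worst link 11.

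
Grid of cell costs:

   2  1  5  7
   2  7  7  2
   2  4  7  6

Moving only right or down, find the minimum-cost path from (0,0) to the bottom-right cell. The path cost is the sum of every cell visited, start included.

23

One optimal route is [0,0]→[0,1]→[0,2]→[0,3]→[1,3]→[2,3].
Its cost is 2 + 1 + 5 + 7 + 2 + 6 = 23.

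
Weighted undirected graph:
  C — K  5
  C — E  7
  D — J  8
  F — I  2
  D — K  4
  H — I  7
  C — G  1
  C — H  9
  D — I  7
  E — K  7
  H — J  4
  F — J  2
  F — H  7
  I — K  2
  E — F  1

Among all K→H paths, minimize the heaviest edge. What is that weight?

4

Some routes from K to H:
K - I - H: max(2, 7) = 7
K - I - F - H: max(2, 2, 7) = 7
K - E - F - I - H: max(7, 1, 2, 7) = 7
K - E - F - H: max(7, 1, 7) = 7
K - I - F - J - H: max(2, 2, 2, 4) = 4
K - E - F - J - H: max(7, 1, 2, 4) = 7
The minimum achievable maximum is 4.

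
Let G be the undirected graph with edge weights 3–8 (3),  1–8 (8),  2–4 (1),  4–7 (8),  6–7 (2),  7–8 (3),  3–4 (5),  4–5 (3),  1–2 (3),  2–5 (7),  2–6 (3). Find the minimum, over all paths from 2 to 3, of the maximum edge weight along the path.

3

Comparing a few candidate routes:
2 -> 1 -> 8 -> 7 -> 4 -> 3: max(3, 8, 3, 8, 5) = 8
2 -> 5 -> 4 -> 3: max(7, 3, 5) = 7
2 -> 5 -> 4 -> 7 -> 8 -> 3: max(7, 3, 8, 3, 3) = 8
2 -> 4 -> 3: max(1, 5) = 5
2 -> 6 -> 7 -> 8 -> 3: max(3, 2, 3, 3) = 3
The minimum achievable maximum is 3.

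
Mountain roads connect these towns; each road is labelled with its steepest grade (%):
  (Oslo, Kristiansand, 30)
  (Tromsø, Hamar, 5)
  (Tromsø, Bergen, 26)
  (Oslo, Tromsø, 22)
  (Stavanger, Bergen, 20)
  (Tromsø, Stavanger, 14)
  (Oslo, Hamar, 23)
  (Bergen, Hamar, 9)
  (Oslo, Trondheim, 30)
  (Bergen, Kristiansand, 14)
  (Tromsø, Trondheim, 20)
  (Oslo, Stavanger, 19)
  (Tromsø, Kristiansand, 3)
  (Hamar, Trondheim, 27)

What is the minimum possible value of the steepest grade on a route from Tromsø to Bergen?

9

Some routes from Tromsø to Bergen:
Tromsø → Stavanger → Oslo → Hamar → Bergen: max(14, 19, 23, 9) = 23
Tromsø → Kristiansand → Bergen: max(3, 14) = 14
Tromsø → Stavanger → Bergen: max(14, 20) = 20
Tromsø → Hamar → Bergen: max(5, 9) = 9
Tromsø → Hamar → Oslo → Stavanger → Bergen: max(5, 23, 19, 20) = 23
Tromsø → Oslo → Stavanger → Bergen: max(22, 19, 20) = 22
Best route has worst link 9%.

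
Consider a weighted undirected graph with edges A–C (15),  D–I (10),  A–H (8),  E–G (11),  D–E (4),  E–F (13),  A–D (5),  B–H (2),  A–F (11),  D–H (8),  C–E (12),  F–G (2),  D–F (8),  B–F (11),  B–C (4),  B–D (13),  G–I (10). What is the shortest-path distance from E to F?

12

Checking several routes:
E -> G -> F: 11 + 2 = 13
E -> D -> I -> G -> F: 4 + 10 + 10 + 2 = 26
E -> D -> H -> B -> F: 4 + 8 + 2 + 11 = 25
E -> F: 13
E -> D -> A -> F: 4 + 5 + 11 = 20
E -> D -> F: 4 + 8 = 12
The minimum is 12.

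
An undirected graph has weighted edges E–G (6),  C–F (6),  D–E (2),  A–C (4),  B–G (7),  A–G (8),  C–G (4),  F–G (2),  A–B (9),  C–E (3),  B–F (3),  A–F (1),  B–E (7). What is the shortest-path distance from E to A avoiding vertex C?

A few of the E→A routes:
E→G→F→A: 6 + 2 + 1 = 9
E→G→A: 6 + 8 = 14
E→G→B→F→A: 6 + 7 + 3 + 1 = 17
E→B→A: 7 + 9 = 16
E→B→G→F→A: 7 + 7 + 2 + 1 = 17
E→B→F→A: 7 + 3 + 1 = 11
Shortest: 9.

9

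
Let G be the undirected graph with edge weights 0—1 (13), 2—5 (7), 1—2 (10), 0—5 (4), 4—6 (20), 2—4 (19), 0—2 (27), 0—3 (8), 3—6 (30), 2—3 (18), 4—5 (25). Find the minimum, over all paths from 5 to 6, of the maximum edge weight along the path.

20

Some routes from 5 to 6:
5-0-1-2-4-6: max(4, 13, 10, 19, 20) = 20
5-0-3-2-4-6: max(4, 8, 18, 19, 20) = 20
5-2-4-6: max(7, 19, 20) = 20
5-4-6: max(25, 20) = 25
5-0-2-4-6: max(4, 27, 19, 20) = 27
5-0-1-2-3-6: max(4, 13, 10, 18, 30) = 30
The minimum achievable maximum is 20.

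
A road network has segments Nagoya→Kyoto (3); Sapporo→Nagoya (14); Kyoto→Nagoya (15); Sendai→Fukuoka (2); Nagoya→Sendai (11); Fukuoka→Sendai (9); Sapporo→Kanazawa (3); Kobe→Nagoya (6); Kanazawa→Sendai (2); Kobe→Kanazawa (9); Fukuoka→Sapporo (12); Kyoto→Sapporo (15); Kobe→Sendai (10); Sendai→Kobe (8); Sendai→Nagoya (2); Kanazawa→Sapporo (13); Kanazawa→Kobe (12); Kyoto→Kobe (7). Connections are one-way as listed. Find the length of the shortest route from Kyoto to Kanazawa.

Comparing a few candidate routes:
Kyoto→Kobe→Nagoya→Sendai→Fukuoka→Sapporo→Kanazawa: 7 + 6 + 11 + 2 + 12 + 3 = 41
Kyoto→Kobe→Kanazawa: 7 + 9 = 16
Kyoto→Sapporo→Kanazawa: 15 + 3 = 18
Kyoto→Kobe→Sendai→Fukuoka→Sapporo→Kanazawa: 7 + 10 + 2 + 12 + 3 = 34
The minimum is 16 mi.

16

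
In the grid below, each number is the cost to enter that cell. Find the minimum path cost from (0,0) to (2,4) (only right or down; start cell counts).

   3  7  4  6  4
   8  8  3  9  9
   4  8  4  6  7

34

Best path: (0,0)→(0,1)→(0,2)→(1,2)→(2,2)→(2,3)→(2,4)
Cost: 3 + 7 + 4 + 3 + 4 + 6 + 7 = 34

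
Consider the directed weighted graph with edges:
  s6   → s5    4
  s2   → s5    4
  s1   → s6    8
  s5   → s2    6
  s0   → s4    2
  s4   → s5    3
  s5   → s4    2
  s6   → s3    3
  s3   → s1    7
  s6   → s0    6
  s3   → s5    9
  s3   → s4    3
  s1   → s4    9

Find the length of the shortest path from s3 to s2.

Routes from s3 to s2:
s3 - s1 - s4 - s5 - s2: 7 + 9 + 3 + 6 = 25
s3 - s4 - s5 - s2: 3 + 3 + 6 = 12
s3 - s1 - s6 - s0 - s4 - s5 - s2: 7 + 8 + 6 + 2 + 3 + 6 = 32
s3 - s5 - s2: 9 + 6 = 15
s3 - s1 - s6 - s5 - s2: 7 + 8 + 4 + 6 = 25
Best route has total 12.

12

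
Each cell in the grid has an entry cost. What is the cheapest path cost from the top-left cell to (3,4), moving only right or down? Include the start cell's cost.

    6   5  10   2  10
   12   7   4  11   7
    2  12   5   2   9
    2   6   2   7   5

One optimal route is [0,0] [0,1] [1,1] [1,2] [2,2] [2,3] [3,3] [3,4].
Its cost is 6 + 5 + 7 + 4 + 5 + 2 + 7 + 5 = 41.

41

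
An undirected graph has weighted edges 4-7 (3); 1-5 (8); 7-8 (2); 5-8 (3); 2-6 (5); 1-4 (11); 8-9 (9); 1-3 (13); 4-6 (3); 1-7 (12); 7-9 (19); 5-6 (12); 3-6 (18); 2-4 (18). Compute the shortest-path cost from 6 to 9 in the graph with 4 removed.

24

A few of the 6→9 routes:
6 → 5 → 1 → 7 → 9: 12 + 8 + 12 + 19 = 51
6 → 5 → 8 → 9: 12 + 3 + 9 = 24
6 → 5 → 1 → 7 → 8 → 9: 12 + 8 + 12 + 2 + 9 = 43
6 → 3 → 1 → 5 → 8 → 9: 18 + 13 + 8 + 3 + 9 = 51
6 → 5 → 8 → 7 → 9: 12 + 3 + 2 + 19 = 36
Shortest: 24.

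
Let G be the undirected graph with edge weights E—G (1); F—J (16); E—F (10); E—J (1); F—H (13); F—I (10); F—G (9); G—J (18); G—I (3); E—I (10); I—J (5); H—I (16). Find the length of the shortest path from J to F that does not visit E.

Checking several routes:
J→I→G→F: 5 + 3 + 9 = 17
J→I→F: 5 + 10 = 15
J→F: 16
Shortest: 15.

15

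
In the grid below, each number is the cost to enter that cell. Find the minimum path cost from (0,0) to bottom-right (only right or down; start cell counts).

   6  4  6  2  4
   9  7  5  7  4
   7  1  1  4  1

24

Cheapest: (0,0) (0,1) (1,1) (2,1) (2,2) (2,3) (2,4)
  6 + 4 + 7 + 1 + 1 + 4 + 1 = 24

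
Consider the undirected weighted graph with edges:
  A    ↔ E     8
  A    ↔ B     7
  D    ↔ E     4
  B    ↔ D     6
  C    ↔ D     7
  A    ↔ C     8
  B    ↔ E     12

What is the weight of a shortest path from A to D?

Checking several routes:
A→B→E→D: 7 + 12 + 4 = 23
A→E→D: 8 + 4 = 12
A→C→D: 8 + 7 = 15
A→B→D: 7 + 6 = 13
The minimum is 12.

12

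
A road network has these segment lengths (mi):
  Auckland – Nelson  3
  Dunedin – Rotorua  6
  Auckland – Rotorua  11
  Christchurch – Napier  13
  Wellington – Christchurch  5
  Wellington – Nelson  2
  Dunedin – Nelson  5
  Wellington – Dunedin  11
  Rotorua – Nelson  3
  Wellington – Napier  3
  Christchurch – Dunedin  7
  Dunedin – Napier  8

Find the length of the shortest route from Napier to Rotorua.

A few of the Napier→Rotorua routes:
Napier -> Dunedin -> Rotorua: 8 + 6 = 14
Napier -> Dunedin -> Nelson -> Rotorua: 8 + 5 + 3 = 16
Napier -> Wellington -> Nelson -> Dunedin -> Rotorua: 3 + 2 + 5 + 6 = 16
Napier -> Wellington -> Nelson -> Rotorua: 3 + 2 + 3 = 8
Shortest: 8 mi.

8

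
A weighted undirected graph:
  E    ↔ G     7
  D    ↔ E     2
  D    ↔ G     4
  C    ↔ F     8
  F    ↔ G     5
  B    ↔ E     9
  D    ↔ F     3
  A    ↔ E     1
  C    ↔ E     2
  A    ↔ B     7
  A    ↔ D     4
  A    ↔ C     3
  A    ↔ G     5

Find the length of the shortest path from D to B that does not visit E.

Paths from D to B avoiding E:
D -> F -> C -> A -> B: 3 + 8 + 3 + 7 = 21
D -> A -> B: 4 + 7 = 11
D -> G -> A -> B: 4 + 5 + 7 = 16
D -> F -> G -> A -> B: 3 + 5 + 5 + 7 = 20
D -> G -> F -> C -> A -> B: 4 + 5 + 8 + 3 + 7 = 27
Best route has total 11.

11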